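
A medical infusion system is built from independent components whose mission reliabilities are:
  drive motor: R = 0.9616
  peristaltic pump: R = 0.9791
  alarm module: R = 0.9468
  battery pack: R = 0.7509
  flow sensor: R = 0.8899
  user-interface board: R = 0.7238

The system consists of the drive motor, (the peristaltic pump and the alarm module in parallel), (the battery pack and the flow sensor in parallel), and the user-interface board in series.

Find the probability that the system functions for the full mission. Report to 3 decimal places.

0.676

Parallel (peristaltic pump and alarm module): 1 − (1 − 0.97910)(1 − 0.94680) = 0.99889
Parallel (battery pack and flow sensor): 1 − (1 − 0.75090)(1 − 0.88990) = 0.97257
Series (drive motor, [0.99889], [0.97257], and user-interface board): 0.96160 × 0.99889 × 0.97257 × 0.72380 = 0.676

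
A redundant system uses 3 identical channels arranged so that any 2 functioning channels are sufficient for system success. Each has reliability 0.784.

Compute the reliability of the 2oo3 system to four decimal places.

R = Σ_{i=2}^{3} C(3,i) p^i (1−p)^{3−i} with p = 0.784
C(3,2)·0.784^2·0.216^1 = 0.398297
C(3,3)·0.784^3·0.216^0 = 0.481890
Sum = 0.8802

0.8802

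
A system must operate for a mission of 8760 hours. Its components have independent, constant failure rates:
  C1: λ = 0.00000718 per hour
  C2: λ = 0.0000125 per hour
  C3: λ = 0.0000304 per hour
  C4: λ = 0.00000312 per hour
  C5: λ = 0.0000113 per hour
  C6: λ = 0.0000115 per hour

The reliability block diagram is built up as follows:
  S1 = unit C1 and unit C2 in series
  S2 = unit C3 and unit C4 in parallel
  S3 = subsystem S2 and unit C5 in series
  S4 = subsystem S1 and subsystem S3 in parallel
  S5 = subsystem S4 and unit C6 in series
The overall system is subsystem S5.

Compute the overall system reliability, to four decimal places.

0.8899

R(C1) = exp(−0.00000718 × 8760) = 0.939040
R(C2) = exp(−0.0000125 × 8760) = 0.896282
R(C3) = exp(−0.0000304 × 8760) = 0.766206
R(C4) = exp(−0.00000312 × 8760) = 0.973039
R(C5) = exp(−0.0000113 × 8760) = 0.905754
R(C6) = exp(−0.0000115 × 8760) = 0.904168
Series (C1 and C2): 0.939040 × 0.896282 = 0.841645
Parallel (C3 and C4): 1 − (1 − 0.766206)(1 − 0.973039) = 0.993697
Series ([0.993697] and C5): 0.993697 × 0.905754 = 0.900045
Parallel ([0.841645] and [0.900045]): 1 − (1 − 0.841645)(1 − 0.900045) = 0.984172
Series ([0.984172] and C6): 0.984172 × 0.904168 = 0.8899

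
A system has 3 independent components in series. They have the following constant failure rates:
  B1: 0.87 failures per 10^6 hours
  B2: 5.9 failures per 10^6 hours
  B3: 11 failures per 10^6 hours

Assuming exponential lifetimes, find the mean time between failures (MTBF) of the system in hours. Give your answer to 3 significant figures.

Series of exponential components: λ_sys = Σ λ_i
λ_sys = 0.00000087 + 0.0000059 + 0.000011 = 1.7770e-05 /h
MTBF = 1 / λ_sys = 56300 h

56300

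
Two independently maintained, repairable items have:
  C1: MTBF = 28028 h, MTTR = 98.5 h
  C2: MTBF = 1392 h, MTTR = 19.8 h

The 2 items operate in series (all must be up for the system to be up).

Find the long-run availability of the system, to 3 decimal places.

0.983

A(C1) = MTBF/(MTBF+MTTR) = 28028/(28028+98.5) = 0.996498
A(C2) = MTBF/(MTBF+MTTR) = 1392/(1392+19.8) = 0.985975
Series availability: 0.996498 × 0.985975 = 0.983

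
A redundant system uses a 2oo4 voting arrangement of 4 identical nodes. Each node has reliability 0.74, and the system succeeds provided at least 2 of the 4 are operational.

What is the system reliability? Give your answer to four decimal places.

0.9434

R = Σ_{i=2}^{4} C(4,i) p^i (1−p)^{4−i} with p = 0.74
C(4,2)·0.74^2·0.26^2 = 0.222107
C(4,3)·0.74^3·0.26^1 = 0.421433
C(4,4)·0.74^4·0.26^0 = 0.299866
Sum = 0.9434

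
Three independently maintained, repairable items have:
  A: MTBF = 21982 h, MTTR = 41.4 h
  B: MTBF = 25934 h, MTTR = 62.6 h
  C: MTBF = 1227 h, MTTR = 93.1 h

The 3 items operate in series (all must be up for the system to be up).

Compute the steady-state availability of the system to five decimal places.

0.92549

A(A) = MTBF/(MTBF+MTTR) = 21982/(21982+41.4) = 0.998120
A(B) = MTBF/(MTBF+MTTR) = 25934/(25934+62.6) = 0.997592
A(C) = MTBF/(MTBF+MTTR) = 1227/(1227+93.1) = 0.929475
Series availability: 0.998120 × 0.997592 × 0.929475 = 0.92549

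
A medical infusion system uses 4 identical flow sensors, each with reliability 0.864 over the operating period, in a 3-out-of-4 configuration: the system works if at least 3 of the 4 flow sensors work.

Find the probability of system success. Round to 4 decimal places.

0.9081

R = Σ_{i=3}^{4} C(4,i) p^i (1−p)^{4−i} with p = 0.864
C(4,3)·0.864^3·0.136^1 = 0.350865
C(4,4)·0.864^4·0.136^0 = 0.557256
Sum = 0.9081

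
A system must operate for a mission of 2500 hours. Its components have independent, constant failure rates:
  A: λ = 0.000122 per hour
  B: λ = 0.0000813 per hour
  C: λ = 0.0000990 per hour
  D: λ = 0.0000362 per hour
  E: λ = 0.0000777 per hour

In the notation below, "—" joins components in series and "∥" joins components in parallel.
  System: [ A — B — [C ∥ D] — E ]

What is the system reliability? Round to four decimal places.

0.4859

R(A) = exp(−0.000122 × 2500) = 0.737123
R(B) = exp(−0.0000813 × 2500) = 0.816074
R(C) = exp(−0.0000990 × 2500) = 0.780750
R(D) = exp(−0.0000362 × 2500) = 0.913474
R(E) = exp(−0.0000777 × 2500) = 0.823452
Parallel (C and D): 1 − (1 − 0.780750)(1 − 0.913474) = 0.981029
Series (A, B, [0.981029], and E): 0.737123 × 0.816074 × 0.981029 × 0.823452 = 0.4859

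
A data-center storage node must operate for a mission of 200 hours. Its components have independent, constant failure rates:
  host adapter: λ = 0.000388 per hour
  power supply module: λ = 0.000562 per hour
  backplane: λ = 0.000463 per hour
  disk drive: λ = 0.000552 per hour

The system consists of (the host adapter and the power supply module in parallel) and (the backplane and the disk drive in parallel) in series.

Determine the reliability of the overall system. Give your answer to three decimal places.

R(host adapter) = exp(−0.000388 × 200) = 0.92533
R(power supply module) = exp(−0.000562 × 200) = 0.89369
R(backplane) = exp(−0.000463 × 200) = 0.91156
R(disk drive) = exp(−0.000552 × 200) = 0.89548
Parallel (host adapter and power supply module): 1 − (1 − 0.92533)(1 − 0.89369) = 0.99206
Parallel (backplane and disk drive): 1 − (1 − 0.91156)(1 − 0.89548) = 0.99076
Series ([0.99206] and [0.99076]): 0.99206 × 0.99076 = 0.983

0.983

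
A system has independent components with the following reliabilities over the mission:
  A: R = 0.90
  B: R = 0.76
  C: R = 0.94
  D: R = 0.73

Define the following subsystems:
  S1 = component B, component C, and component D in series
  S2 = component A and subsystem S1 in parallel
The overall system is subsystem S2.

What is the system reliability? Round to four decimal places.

Series (B, C, and D): 0.760000 × 0.940000 × 0.730000 = 0.521512
Parallel (A and [0.521512]): 1 − (1 − 0.900000)(1 − 0.521512) = 0.9522

0.9522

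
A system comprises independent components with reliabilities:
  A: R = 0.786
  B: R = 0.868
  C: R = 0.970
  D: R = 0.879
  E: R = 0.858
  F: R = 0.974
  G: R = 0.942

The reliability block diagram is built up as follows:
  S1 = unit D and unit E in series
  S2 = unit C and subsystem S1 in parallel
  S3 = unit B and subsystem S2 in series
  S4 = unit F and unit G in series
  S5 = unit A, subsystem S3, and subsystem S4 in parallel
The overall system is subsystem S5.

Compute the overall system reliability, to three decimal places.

0.998

Series (D and E): 0.87900 × 0.85800 = 0.75418
Parallel (C and [0.75418]): 1 − (1 − 0.97000)(1 − 0.75418) = 0.99263
Series (B and [0.99263]): 0.86800 × 0.99263 = 0.86160
Series (F and G): 0.97400 × 0.94200 = 0.91751
Parallel (A, [0.86160], and [0.91751]): 1 − (1 − 0.78600)(1 − 0.86160)(1 − 0.91751) = 0.998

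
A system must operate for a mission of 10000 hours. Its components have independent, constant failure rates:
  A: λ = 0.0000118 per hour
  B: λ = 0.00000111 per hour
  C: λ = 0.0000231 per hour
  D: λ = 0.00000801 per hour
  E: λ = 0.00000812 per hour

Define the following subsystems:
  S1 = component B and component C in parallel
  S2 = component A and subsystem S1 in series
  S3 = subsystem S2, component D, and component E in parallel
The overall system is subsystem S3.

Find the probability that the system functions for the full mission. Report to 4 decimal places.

0.9993

R(A) = exp(−0.0000118 × 10000) = 0.888696
R(B) = exp(−0.00000111 × 10000) = 0.988961
R(C) = exp(−0.0000231 × 10000) = 0.793739
R(D) = exp(−0.00000801 × 10000) = 0.923024
R(E) = exp(−0.00000812 × 10000) = 0.922009
Parallel (B and C): 1 − (1 − 0.988961)(1 − 0.793739) = 0.997723
Series (A and [0.997723]): 0.888696 × 0.997723 = 0.886672
Parallel ([0.886672], D, and E): 1 − (1 − 0.886672)(1 − 0.923024)(1 − 0.922009) = 0.9993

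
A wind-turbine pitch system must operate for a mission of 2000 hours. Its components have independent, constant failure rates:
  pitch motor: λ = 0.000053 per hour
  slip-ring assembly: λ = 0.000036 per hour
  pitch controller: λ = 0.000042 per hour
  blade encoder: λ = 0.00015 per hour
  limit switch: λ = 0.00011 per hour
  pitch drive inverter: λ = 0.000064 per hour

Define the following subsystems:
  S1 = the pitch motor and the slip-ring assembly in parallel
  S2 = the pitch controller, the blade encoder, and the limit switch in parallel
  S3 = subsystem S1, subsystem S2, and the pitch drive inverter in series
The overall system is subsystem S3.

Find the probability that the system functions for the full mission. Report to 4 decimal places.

0.8701

R(pitch motor) = exp(−0.000053 × 2000) = 0.899425
R(slip-ring assembly) = exp(−0.000036 × 2000) = 0.930531
R(pitch controller) = exp(−0.000042 × 2000) = 0.919431
R(blade encoder) = exp(−0.00015 × 2000) = 0.740818
R(limit switch) = exp(−0.00011 × 2000) = 0.802519
R(pitch drive inverter) = exp(−0.000064 × 2000) = 0.879853
Parallel (pitch motor and slip-ring assembly): 1 − (1 − 0.899425)(1 − 0.930531) = 0.993013
Parallel (pitch controller, blade encoder, and limit switch): 1 − (1 − 0.919431)(1 − 0.740818)(1 − 0.802519) = 0.995876
Series ([0.993013], [0.995876], and pitch drive inverter): 0.993013 × 0.995876 × 0.879853 = 0.8701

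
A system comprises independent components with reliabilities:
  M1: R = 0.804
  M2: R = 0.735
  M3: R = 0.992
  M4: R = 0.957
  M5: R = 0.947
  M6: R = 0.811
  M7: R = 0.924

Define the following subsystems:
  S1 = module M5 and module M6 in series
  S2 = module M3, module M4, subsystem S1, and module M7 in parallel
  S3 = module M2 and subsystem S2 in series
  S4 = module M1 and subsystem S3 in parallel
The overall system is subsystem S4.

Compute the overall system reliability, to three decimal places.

0.948

Series (M5 and M6): 0.94700 × 0.81100 = 0.76802
Parallel (M3, M4, [0.76802], and M7): 1 − (1 − 0.99200)(1 − 0.95700)(1 − 0.76802)(1 − 0.92400) = 0.99999
Series (M2 and [0.99999]): 0.73500 × 0.99999 = 0.73499
Parallel (M1 and [0.73499]): 1 − (1 − 0.80400)(1 − 0.73499) = 0.948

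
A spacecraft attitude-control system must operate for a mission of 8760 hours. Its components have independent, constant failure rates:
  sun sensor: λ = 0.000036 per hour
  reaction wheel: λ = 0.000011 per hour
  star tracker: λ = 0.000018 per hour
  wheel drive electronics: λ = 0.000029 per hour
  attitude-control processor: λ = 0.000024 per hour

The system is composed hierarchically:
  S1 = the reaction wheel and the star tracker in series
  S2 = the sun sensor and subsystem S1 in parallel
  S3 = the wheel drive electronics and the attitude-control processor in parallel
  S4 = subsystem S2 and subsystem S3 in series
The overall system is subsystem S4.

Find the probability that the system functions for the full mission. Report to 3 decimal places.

0.899

R(sun sensor) = exp(−0.000036 × 8760) = 0.72953
R(reaction wheel) = exp(−0.000011 × 8760) = 0.90814
R(star tracker) = exp(−0.000018 × 8760) = 0.85412
R(wheel drive electronics) = exp(−0.000029 × 8760) = 0.77566
R(attitude-control processor) = exp(−0.000024 × 8760) = 0.81039
Series (reaction wheel and star tracker): 0.90814 × 0.85412 = 0.77566
Parallel (sun sensor and [0.77566]): 1 − (1 − 0.72953)(1 − 0.77566) = 0.93932
Parallel (wheel drive electronics and attitude-control processor): 1 − (1 − 0.77566)(1 − 0.81039) = 0.95746
Series ([0.93932] and [0.95746]): 0.93932 × 0.95746 = 0.899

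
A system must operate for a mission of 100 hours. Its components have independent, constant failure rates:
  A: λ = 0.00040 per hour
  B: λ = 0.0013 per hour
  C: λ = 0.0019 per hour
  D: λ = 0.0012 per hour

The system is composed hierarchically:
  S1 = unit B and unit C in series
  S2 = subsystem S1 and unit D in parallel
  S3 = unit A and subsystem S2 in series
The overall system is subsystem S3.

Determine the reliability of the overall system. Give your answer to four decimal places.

0.9310

R(A) = exp(−0.00040 × 100) = 0.960789
R(B) = exp(−0.0013 × 100) = 0.878095
R(C) = exp(−0.0019 × 100) = 0.826959
R(D) = exp(−0.0012 × 100) = 0.886920
Series (B and C): 0.878095 × 0.826959 = 0.726149
Parallel ([0.726149] and D): 1 − (1 − 0.726149)(1 − 0.886920) = 0.969033
Series (A and [0.969033]): 0.960789 × 0.969033 = 0.9310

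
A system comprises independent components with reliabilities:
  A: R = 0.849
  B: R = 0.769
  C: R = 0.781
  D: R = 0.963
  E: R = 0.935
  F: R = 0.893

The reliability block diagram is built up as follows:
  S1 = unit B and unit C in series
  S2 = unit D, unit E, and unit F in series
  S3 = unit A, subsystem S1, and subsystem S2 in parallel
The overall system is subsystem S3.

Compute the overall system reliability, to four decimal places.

Series (B and C): 0.769000 × 0.781000 = 0.600589
Series (D, E, and F): 0.963000 × 0.935000 × 0.893000 = 0.804062
Parallel (A, [0.600589], and [0.804062]): 1 − (1 − 0.849000)(1 − 0.600589)(1 − 0.804062) = 0.9882

0.9882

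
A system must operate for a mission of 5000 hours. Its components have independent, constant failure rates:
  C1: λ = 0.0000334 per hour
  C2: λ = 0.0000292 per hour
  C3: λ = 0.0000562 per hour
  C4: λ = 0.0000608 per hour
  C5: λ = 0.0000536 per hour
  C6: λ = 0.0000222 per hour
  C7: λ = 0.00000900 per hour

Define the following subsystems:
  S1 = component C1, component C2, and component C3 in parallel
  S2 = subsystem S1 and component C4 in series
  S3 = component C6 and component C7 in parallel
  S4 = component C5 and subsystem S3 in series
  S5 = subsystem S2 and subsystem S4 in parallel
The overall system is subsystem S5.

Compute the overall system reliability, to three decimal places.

0.937

R(C1) = exp(−0.0000334 × 5000) = 0.84620
R(C2) = exp(−0.0000292 × 5000) = 0.86416
R(C3) = exp(−0.0000562 × 5000) = 0.75503
R(C4) = exp(−0.0000608 × 5000) = 0.73786
R(C5) = exp(−0.0000536 × 5000) = 0.76491
R(C6) = exp(−0.0000222 × 5000) = 0.89494
R(C7) = exp(−0.00000900 × 5000) = 0.95600
Parallel (C1, C2, and C3): 1 − (1 − 0.84620)(1 − 0.86416)(1 − 0.75503) = 0.99488
Series ([0.99488] and C4): 0.99488 × 0.73786 = 0.73408
Parallel (C6 and C7): 1 − (1 − 0.89494)(1 − 0.95600) = 0.99538
Series (C5 and [0.99538]): 0.76491 × 0.99538 = 0.76138
Parallel ([0.73408] and [0.76138]): 1 − (1 − 0.73408)(1 − 0.76138) = 0.937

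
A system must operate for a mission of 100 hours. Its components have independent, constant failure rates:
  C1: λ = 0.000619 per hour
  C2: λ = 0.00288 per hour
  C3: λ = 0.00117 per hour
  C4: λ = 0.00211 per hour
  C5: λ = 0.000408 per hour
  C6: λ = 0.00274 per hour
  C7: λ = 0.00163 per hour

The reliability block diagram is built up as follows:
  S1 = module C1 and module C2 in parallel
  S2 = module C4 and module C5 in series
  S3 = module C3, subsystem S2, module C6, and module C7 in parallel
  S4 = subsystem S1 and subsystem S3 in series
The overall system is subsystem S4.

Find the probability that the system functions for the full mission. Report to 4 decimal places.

0.9841

R(C1) = exp(−0.000619 × 100) = 0.939977
R(C2) = exp(−0.00288 × 100) = 0.749762
R(C3) = exp(−0.00117 × 100) = 0.889585
R(C4) = exp(−0.00211 × 100) = 0.809774
R(C5) = exp(−0.000408 × 100) = 0.960021
R(C6) = exp(−0.00274 × 100) = 0.760332
R(C7) = exp(−0.00163 × 100) = 0.849591
Parallel (C1 and C2): 1 − (1 − 0.939977)(1 − 0.749762) = 0.984980
Series (C4 and C5): 0.809774 × 0.960021 = 0.777400
Parallel (C3, [0.777400], C6, and C7): 1 − (1 − 0.889585)(1 − 0.777400)(1 − 0.760332)(1 − 0.849591) = 0.999114
Series ([0.984980] and [0.999114]): 0.984980 × 0.999114 = 0.9841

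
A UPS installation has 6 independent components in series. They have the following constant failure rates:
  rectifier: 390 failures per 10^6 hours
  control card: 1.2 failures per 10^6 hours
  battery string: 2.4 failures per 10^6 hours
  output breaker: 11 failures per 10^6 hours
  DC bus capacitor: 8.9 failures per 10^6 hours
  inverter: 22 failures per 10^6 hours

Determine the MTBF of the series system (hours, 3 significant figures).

2300

Series of exponential components: λ_sys = Σ λ_i
λ_sys = 0.00039 + 0.0000012 + 0.0000024 + 0.000011 + 0.0000089 + 0.000022 = 4.3550e-04 /h
MTBF = 1 / λ_sys = 2300 h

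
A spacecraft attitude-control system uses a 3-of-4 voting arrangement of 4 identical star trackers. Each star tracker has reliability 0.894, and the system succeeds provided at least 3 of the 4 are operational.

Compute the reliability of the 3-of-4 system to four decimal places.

R = Σ_{i=3}^{4} C(4,i) p^i (1−p)^{4−i} with p = 0.894
C(4,3)·0.894^3·0.106^1 = 0.302955
C(4,4)·0.894^4·0.106^0 = 0.638778
Sum = 0.9417

0.9417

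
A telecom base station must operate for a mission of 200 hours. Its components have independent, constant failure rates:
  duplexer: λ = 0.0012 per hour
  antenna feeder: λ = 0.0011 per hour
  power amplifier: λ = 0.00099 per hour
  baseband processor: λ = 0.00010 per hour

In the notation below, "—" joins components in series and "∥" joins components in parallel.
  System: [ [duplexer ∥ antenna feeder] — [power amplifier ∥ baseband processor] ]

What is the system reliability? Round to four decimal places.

R(duplexer) = exp(−0.0012 × 200) = 0.786628
R(antenna feeder) = exp(−0.0011 × 200) = 0.802519
R(power amplifier) = exp(−0.00099 × 200) = 0.820370
R(baseband processor) = exp(−0.00010 × 200) = 0.980199
Parallel (duplexer and antenna feeder): 1 − (1 − 0.786628)(1 − 0.802519) = 0.957863
Parallel (power amplifier and baseband processor): 1 − (1 − 0.820370)(1 − 0.980199) = 0.996443
Series ([0.957863] and [0.996443]): 0.957863 × 0.996443 = 0.9545

0.9545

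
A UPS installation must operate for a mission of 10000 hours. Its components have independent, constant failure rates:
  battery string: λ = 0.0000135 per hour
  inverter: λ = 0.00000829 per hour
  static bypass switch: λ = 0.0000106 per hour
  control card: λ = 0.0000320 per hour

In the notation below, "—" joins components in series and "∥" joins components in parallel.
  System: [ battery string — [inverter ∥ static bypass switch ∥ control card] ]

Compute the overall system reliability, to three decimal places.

0.872

R(battery string) = exp(−0.0000135 × 10000) = 0.87372
R(inverter) = exp(−0.00000829 × 10000) = 0.92044
R(static bypass switch) = exp(−0.0000106 × 10000) = 0.89942
R(control card) = exp(−0.0000320 × 10000) = 0.72615
Parallel (inverter, static bypass switch, and control card): 1 − (1 − 0.92044)(1 − 0.89942)(1 − 0.72615) = 0.99781
Series (battery string and [0.99781]): 0.87372 × 0.99781 = 0.872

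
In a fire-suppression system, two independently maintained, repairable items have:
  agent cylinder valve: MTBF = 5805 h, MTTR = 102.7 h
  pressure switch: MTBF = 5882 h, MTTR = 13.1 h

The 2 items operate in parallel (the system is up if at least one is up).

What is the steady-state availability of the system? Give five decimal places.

A(agent cylinder valve) = MTBF/(MTBF+MTTR) = 5805/(5805+102.7) = 0.982616
A(pressure switch) = MTBF/(MTBF+MTTR) = 5882/(5882+13.1) = 0.997778
Parallel availability: 1 − (1 − 0.982616)(1 − 0.997778) = 0.99996

0.99996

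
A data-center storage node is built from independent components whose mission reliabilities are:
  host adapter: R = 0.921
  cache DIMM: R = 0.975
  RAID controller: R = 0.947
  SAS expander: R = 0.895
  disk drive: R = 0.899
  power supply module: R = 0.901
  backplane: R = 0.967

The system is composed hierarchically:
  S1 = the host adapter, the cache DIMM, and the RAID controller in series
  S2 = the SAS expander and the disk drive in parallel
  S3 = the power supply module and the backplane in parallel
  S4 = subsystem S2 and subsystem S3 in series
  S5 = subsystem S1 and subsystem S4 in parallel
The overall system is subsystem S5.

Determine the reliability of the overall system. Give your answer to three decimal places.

0.998

Series (host adapter, cache DIMM, and RAID controller): 0.92100 × 0.97500 × 0.94700 = 0.85038
Parallel (SAS expander and disk drive): 1 − (1 − 0.89500)(1 − 0.89900) = 0.98940
Parallel (power supply module and backplane): 1 − (1 − 0.90100)(1 − 0.96700) = 0.99673
Series ([0.98940] and [0.99673]): 0.98940 × 0.99673 = 0.98616
Parallel ([0.85038] and [0.98616]): 1 − (1 − 0.85038)(1 − 0.98616) = 0.998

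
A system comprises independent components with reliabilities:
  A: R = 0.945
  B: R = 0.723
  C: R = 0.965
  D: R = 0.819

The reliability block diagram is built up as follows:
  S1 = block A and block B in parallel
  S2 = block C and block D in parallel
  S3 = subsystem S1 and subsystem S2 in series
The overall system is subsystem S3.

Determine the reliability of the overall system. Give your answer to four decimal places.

Parallel (A and B): 1 − (1 − 0.945000)(1 − 0.723000) = 0.984765
Parallel (C and D): 1 − (1 − 0.965000)(1 − 0.819000) = 0.993665
Series ([0.984765] and [0.993665]): 0.984765 × 0.993665 = 0.9785

0.9785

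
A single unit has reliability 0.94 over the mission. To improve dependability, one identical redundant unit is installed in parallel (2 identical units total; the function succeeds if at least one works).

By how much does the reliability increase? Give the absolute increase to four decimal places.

R_before = 0.94
R_after = 1 − (1 − 0.94)^2 = 0.9964
ΔR = 0.9964 − 0.94 = 0.0564

0.0564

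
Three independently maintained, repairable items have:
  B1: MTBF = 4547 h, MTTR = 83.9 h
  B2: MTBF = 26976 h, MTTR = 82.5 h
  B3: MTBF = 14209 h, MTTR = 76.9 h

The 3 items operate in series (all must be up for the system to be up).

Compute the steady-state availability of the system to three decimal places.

0.974

A(B1) = MTBF/(MTBF+MTTR) = 4547/(4547+83.9) = 0.981883
A(B2) = MTBF/(MTBF+MTTR) = 26976/(26976+82.5) = 0.996951
A(B3) = MTBF/(MTBF+MTTR) = 14209/(14209+76.9) = 0.994617
Series availability: 0.981883 × 0.996951 × 0.994617 = 0.974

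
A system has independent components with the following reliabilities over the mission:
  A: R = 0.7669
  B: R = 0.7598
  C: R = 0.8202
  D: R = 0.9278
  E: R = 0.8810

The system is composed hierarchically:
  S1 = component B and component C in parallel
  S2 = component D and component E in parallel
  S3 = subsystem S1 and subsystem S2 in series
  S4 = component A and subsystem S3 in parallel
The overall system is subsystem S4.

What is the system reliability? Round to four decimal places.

0.9880

Parallel (B and C): 1 − (1 − 0.759800)(1 − 0.820200) = 0.956812
Parallel (D and E): 1 − (1 − 0.927800)(1 − 0.881000) = 0.991408
Series ([0.956812] and [0.991408]): 0.956812 × 0.991408 = 0.948591
Parallel (A and [0.948591]): 1 − (1 − 0.766900)(1 − 0.948591) = 0.9880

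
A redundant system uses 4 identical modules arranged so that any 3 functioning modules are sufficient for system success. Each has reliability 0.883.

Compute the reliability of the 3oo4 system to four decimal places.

0.9301

R = Σ_{i=3}^{4} C(4,i) p^i (1−p)^{4−i} with p = 0.883
C(4,3)·0.883^3·0.117^1 = 0.322202
C(4,4)·0.883^4·0.117^0 = 0.607915
Sum = 0.9301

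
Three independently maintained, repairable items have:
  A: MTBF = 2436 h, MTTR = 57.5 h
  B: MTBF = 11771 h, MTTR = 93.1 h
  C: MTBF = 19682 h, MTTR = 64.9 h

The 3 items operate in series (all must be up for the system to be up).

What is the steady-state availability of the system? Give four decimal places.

0.9661

A(A) = MTBF/(MTBF+MTTR) = 2436/(2436+57.5) = 0.976940
A(B) = MTBF/(MTBF+MTTR) = 11771/(11771+93.1) = 0.992153
A(C) = MTBF/(MTBF+MTTR) = 19682/(19682+64.9) = 0.996713
Series availability: 0.976940 × 0.992153 × 0.996713 = 0.9661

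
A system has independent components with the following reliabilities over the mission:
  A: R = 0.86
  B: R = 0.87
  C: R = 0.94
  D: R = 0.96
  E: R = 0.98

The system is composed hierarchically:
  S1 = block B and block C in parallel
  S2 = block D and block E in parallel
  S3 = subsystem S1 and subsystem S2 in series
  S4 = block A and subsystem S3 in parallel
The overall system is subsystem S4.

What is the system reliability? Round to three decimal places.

Parallel (B and C): 1 − (1 − 0.87000)(1 − 0.94000) = 0.99220
Parallel (D and E): 1 − (1 − 0.96000)(1 − 0.98000) = 0.99920
Series ([0.99220] and [0.99920]): 0.99220 × 0.99920 = 0.99141
Parallel (A and [0.99141]): 1 − (1 − 0.86000)(1 − 0.99141) = 0.999

0.999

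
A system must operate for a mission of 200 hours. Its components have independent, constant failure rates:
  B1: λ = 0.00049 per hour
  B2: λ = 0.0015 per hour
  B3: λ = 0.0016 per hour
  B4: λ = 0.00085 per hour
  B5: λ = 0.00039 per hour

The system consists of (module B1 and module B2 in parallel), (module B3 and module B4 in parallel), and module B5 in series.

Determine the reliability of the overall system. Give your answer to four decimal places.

0.8639

R(B1) = exp(−0.00049 × 200) = 0.906649
R(B2) = exp(−0.0015 × 200) = 0.740818
R(B3) = exp(−0.0016 × 200) = 0.726149
R(B4) = exp(−0.00085 × 200) = 0.843665
R(B5) = exp(−0.00039 × 200) = 0.924964
Parallel (B1 and B2): 1 − (1 − 0.906649)(1 − 0.740818) = 0.975805
Parallel (B3 and B4): 1 − (1 − 0.726149)(1 − 0.843665) = 0.957188
Series ([0.975805], [0.957188], and B5): 0.975805 × 0.957188 × 0.924964 = 0.8639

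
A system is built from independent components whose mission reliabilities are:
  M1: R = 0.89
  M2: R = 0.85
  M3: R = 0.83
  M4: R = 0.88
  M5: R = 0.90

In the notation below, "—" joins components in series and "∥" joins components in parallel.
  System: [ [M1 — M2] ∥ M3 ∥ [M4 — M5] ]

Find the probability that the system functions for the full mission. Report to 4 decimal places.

0.9914

Series (M1 and M2): 0.890000 × 0.850000 = 0.756500
Series (M4 and M5): 0.880000 × 0.900000 = 0.792000
Parallel ([0.756500], M3, and [0.792000]): 1 − (1 − 0.756500)(1 − 0.830000)(1 − 0.792000) = 0.9914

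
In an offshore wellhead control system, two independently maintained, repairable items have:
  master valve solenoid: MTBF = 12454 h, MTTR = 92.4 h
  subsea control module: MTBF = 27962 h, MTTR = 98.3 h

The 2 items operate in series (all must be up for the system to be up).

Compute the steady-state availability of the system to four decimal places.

A(master valve solenoid) = MTBF/(MTBF+MTTR) = 12454/(12454+92.4) = 0.992635
A(subsea control module) = MTBF/(MTBF+MTTR) = 27962/(27962+98.3) = 0.996497
Series availability: 0.992635 × 0.996497 = 0.9892

0.9892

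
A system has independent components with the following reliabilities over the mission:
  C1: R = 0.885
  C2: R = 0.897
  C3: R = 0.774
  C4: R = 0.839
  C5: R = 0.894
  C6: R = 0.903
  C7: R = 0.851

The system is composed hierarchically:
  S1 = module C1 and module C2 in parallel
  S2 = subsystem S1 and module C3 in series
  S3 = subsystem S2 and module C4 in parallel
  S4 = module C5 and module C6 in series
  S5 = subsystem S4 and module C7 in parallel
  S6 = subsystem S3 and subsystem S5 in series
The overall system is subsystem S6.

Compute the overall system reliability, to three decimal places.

Parallel (C1 and C2): 1 − (1 − 0.88500)(1 − 0.89700) = 0.98816
Series ([0.98816] and C3): 0.98816 × 0.77400 = 0.76484
Parallel ([0.76484] and C4): 1 − (1 − 0.76484)(1 − 0.83900) = 0.96214
Series (C5 and C6): 0.89400 × 0.90300 = 0.80728
Parallel ([0.80728] and C7): 1 − (1 − 0.80728)(1 − 0.85100) = 0.97128
Series ([0.96214] and [0.97128]): 0.96214 × 0.97128 = 0.935

0.935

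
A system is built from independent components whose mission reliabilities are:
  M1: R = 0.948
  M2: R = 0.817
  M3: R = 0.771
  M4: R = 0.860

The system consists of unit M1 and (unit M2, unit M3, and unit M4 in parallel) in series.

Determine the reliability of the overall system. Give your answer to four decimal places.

0.9424

Parallel (M2, M3, and M4): 1 − (1 − 0.817000)(1 − 0.771000)(1 − 0.860000) = 0.994133
Series (M1 and [0.994133]): 0.948000 × 0.994133 = 0.9424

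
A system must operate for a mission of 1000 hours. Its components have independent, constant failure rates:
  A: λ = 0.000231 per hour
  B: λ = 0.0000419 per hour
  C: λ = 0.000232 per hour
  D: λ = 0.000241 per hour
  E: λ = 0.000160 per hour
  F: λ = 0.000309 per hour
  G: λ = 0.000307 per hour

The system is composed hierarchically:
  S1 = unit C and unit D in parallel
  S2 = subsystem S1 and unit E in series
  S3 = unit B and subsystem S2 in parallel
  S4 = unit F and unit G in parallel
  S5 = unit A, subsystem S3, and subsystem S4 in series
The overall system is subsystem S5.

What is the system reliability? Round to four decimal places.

0.7323

R(A) = exp(−0.000231 × 1000) = 0.793739
R(B) = exp(−0.0000419 × 1000) = 0.958966
R(C) = exp(−0.000232 × 1000) = 0.792946
R(D) = exp(−0.000241 × 1000) = 0.785842
R(E) = exp(−0.000160 × 1000) = 0.852144
R(F) = exp(−0.000309 × 1000) = 0.734181
R(G) = exp(−0.000307 × 1000) = 0.735651
Parallel (C and D): 1 − (1 − 0.792946)(1 − 0.785842) = 0.955658
Series ([0.955658] and E): 0.955658 × 0.852144 = 0.814358
Parallel (B and [0.814358]): 1 − (1 − 0.958966)(1 − 0.814358) = 0.992382
Parallel (F and G): 1 − (1 − 0.734181)(1 − 0.735651) = 0.929731
Series (A, [0.992382], and [0.929731]): 0.793739 × 0.992382 × 0.929731 = 0.7323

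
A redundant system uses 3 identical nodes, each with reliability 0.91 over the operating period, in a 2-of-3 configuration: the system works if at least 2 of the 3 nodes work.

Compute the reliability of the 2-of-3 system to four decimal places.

0.9772

R = Σ_{i=2}^{3} C(3,i) p^i (1−p)^{3−i} with p = 0.91
C(3,2)·0.91^2·0.09^1 = 0.223587
C(3,3)·0.91^3·0.09^0 = 0.753571
Sum = 0.9772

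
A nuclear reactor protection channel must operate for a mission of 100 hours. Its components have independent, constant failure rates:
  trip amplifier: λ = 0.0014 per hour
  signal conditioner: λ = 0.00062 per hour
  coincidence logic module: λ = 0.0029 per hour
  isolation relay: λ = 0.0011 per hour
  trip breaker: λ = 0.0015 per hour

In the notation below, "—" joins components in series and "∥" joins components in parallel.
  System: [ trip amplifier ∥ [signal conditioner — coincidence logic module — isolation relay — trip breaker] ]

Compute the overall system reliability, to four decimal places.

R(trip amplifier) = exp(−0.0014 × 100) = 0.869358
R(signal conditioner) = exp(−0.00062 × 100) = 0.939883
R(coincidence logic module) = exp(−0.0029 × 100) = 0.748264
R(isolation relay) = exp(−0.0011 × 100) = 0.895834
R(trip breaker) = exp(−0.0015 × 100) = 0.860708
Series (signal conditioner, coincidence logic module, isolation relay, and trip breaker): 0.939883 × 0.748264 × 0.895834 × 0.860708 = 0.542266
Parallel (trip amplifier and [0.542266]): 1 − (1 − 0.869358)(1 − 0.542266) = 0.9402

0.9402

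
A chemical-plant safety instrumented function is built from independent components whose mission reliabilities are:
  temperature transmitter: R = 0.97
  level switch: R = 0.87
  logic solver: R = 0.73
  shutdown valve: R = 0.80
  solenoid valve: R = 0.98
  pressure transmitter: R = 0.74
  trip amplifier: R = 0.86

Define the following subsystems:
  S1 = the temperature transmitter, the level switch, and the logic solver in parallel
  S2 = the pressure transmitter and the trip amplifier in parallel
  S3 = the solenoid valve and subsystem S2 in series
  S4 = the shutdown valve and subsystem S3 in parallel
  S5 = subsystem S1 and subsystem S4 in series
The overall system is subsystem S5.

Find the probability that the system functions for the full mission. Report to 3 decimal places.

0.988

Parallel (temperature transmitter, level switch, and logic solver): 1 − (1 − 0.97000)(1 − 0.87000)(1 − 0.73000) = 0.99895
Parallel (pressure transmitter and trip amplifier): 1 − (1 − 0.74000)(1 − 0.86000) = 0.96360
Series (solenoid valve and [0.96360]): 0.98000 × 0.96360 = 0.94433
Parallel (shutdown valve and [0.94433]): 1 − (1 − 0.80000)(1 − 0.94433) = 0.98887
Series ([0.99895] and [0.98887]): 0.99895 × 0.98887 = 0.988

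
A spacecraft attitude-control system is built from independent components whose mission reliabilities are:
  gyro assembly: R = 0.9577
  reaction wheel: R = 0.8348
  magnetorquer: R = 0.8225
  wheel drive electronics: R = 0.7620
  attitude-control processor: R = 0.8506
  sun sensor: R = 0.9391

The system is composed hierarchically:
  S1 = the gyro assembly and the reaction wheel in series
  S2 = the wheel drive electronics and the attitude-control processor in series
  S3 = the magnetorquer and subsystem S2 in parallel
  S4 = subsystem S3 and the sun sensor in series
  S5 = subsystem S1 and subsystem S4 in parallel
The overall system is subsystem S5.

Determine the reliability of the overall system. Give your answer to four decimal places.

0.9760

Series (gyro assembly and reaction wheel): 0.957700 × 0.834800 = 0.799488
Series (wheel drive electronics and attitude-control processor): 0.762000 × 0.850600 = 0.648157
Parallel (magnetorquer and [0.648157]): 1 − (1 − 0.822500)(1 − 0.648157) = 0.937548
Series ([0.937548] and sun sensor): 0.937548 × 0.939100 = 0.880451
Parallel ([0.799488] and [0.880451]): 1 − (1 − 0.799488)(1 − 0.880451) = 0.9760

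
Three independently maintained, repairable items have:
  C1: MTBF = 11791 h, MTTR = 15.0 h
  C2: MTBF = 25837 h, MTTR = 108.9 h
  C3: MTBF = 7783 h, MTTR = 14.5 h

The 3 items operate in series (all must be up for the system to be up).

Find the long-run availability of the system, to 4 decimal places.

A(C1) = MTBF/(MTBF+MTTR) = 11791/(11791+15.0) = 0.998729
A(C2) = MTBF/(MTBF+MTTR) = 25837/(25837+108.9) = 0.995803
A(C3) = MTBF/(MTBF+MTTR) = 7783/(7783+14.5) = 0.998140
Series availability: 0.998729 × 0.995803 × 0.998140 = 0.9927

0.9927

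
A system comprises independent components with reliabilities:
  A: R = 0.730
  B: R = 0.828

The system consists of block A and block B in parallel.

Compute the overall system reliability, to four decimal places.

Parallel (A and B): 1 − (1 − 0.730000)(1 − 0.828000) = 0.9536

0.9536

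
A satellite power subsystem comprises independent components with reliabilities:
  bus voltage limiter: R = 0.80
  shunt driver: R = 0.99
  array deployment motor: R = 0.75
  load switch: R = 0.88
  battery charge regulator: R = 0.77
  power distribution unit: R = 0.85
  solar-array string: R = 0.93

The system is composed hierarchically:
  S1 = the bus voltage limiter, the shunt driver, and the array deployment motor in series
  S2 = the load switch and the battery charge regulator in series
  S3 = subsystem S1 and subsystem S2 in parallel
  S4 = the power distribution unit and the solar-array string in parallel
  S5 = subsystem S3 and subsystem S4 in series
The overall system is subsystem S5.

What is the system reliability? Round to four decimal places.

Series (bus voltage limiter, shunt driver, and array deployment motor): 0.800000 × 0.990000 × 0.750000 = 0.594000
Series (load switch and battery charge regulator): 0.880000 × 0.770000 = 0.677600
Parallel ([0.594000] and [0.677600]): 1 − (1 − 0.594000)(1 − 0.677600) = 0.869106
Parallel (power distribution unit and solar-array string): 1 − (1 − 0.850000)(1 − 0.930000) = 0.989500
Series ([0.869106] and [0.989500]): 0.869106 × 0.989500 = 0.8600

0.8600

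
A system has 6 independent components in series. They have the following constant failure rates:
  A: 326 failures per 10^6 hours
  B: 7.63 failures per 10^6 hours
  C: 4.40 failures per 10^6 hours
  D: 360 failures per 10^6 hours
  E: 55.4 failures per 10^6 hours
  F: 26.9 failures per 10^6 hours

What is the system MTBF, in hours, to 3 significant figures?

1280

Series of exponential components: λ_sys = Σ λ_i
λ_sys = 0.000326 + 0.00000763 + 0.00000440 + 0.000360 + 0.0000554 + 0.0000269 = 7.8033e-04 /h
MTBF = 1 / λ_sys = 1280 h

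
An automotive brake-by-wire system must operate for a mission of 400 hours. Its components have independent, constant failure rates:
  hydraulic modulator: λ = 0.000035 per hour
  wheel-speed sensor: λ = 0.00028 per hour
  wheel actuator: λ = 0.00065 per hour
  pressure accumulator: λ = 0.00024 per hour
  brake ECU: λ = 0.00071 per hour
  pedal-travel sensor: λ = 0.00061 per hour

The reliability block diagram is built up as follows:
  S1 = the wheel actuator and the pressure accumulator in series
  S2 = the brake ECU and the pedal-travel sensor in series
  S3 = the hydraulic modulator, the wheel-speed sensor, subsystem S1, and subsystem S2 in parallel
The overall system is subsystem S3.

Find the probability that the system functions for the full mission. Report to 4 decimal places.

R(hydraulic modulator) = exp(−0.000035 × 400) = 0.986098
R(wheel-speed sensor) = exp(−0.00028 × 400) = 0.894044
R(wheel actuator) = exp(−0.00065 × 400) = 0.771052
R(pressure accumulator) = exp(−0.00024 × 400) = 0.908464
R(brake ECU) = exp(−0.00071 × 400) = 0.752767
R(pedal-travel sensor) = exp(−0.00061 × 400) = 0.783488
Series (wheel actuator and pressure accumulator): 0.771052 × 0.908464 = 0.700473
Series (brake ECU and pedal-travel sensor): 0.752767 × 0.783488 = 0.589784
Parallel (hydraulic modulator, wheel-speed sensor, [0.700473], and [0.589784]): 1 − (1 − 0.986098)(1 − 0.894044)(1 − 0.700473)(1 − 0.589784) = 0.9998

0.9998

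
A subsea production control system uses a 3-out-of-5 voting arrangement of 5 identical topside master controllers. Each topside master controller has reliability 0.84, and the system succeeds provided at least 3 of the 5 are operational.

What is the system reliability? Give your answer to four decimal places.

0.9682

R = Σ_{i=3}^{5} C(5,i) p^i (1−p)^{5−i} with p = 0.84
C(5,3)·0.84^3·0.16^2 = 0.151732
C(5,4)·0.84^4·0.16^1 = 0.398297
C(5,5)·0.84^5·0.16^0 = 0.418212
Sum = 0.9682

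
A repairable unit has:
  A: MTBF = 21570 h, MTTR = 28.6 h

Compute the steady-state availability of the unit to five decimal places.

A(A) = MTBF/(MTBF+MTTR) = 21570/(21570+28.6) = 0.99868

0.99868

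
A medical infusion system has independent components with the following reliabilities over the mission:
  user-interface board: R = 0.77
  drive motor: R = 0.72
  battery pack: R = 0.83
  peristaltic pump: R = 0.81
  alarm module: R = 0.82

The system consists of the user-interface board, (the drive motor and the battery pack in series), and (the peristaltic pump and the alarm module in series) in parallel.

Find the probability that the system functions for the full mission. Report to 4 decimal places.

0.9689

Series (drive motor and battery pack): 0.720000 × 0.830000 = 0.597600
Series (peristaltic pump and alarm module): 0.810000 × 0.820000 = 0.664200
Parallel (user-interface board, [0.597600], and [0.664200]): 1 − (1 − 0.770000)(1 − 0.597600)(1 − 0.664200) = 0.9689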